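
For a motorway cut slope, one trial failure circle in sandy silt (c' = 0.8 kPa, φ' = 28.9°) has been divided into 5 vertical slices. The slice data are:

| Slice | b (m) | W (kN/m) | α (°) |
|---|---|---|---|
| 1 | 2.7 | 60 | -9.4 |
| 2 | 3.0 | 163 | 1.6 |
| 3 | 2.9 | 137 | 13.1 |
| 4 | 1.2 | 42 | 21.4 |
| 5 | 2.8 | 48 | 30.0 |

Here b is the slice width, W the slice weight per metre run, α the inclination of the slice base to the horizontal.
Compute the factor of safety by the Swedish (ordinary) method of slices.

FS = 3.86

Ordinary method of slices: FS = Σ[c'·Δl_i + (W_i cosα_i)·tanφ'] / Σ W_i sinα_i, with Δl_i = b_i / cosα_i.
Slice 1: Δl = 2.7/cos(-9.4°) = 2.737 m; N'_1 = 60·cos(-9.4°) = 59.2; c'Δl = 2.19; W sinα = -9.8
Slice 2: Δl = 3.0/cos1.6° = 3.001 m; N'_2 = 163·cos1.6° = 162.9; c'Δl = 2.40; W sinα = 4.6
Slice 3: Δl = 2.9/cos13.1° = 2.977 m; N'_3 = 137·cos13.1° = 133.4; c'Δl = 2.38; W sinα = 31.1
Slice 4: Δl = 1.2/cos21.4° = 1.289 m; N'_4 = 42·cos21.4° = 39.1; c'Δl = 1.03; W sinα = 15.3
Slice 5: Δl = 2.8/cos30.0° = 3.233 m; N'_5 = 48·cos30.0° = 41.6; c'Δl = 2.59; W sinα = 24.0
Σc'Δl = 10.6 kN/m; ΣN' = 436.2 kN/m; ΣW sinα = 65.1 kN/m
Resisting = 10.6 + 436.2·tan28.9° = 10.6 + 240.8 = 251.4 kN/m
FS = 251.4 / 65.1 = 3.860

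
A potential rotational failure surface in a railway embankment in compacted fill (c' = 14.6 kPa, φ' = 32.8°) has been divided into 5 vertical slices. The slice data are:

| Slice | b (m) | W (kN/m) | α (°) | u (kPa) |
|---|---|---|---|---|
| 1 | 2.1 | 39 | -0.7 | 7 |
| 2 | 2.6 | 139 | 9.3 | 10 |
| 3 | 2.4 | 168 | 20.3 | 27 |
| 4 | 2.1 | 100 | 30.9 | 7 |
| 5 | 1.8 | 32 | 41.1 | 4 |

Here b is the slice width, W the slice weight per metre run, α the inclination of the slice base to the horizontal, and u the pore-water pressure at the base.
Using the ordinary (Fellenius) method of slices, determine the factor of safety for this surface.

Ordinary method of slices: FS = Σ[c'·Δl_i + (W_i cosα_i − u_i·Δl_i)·tanφ'] / Σ W_i sinα_i, with Δl_i = b_i / cosα_i.
Slice 1: Δl = 2.1/cos(-0.7°) = 2.100 m; N'_1 = 39·cos(-0.7°) − 7·2.100 = 24.3; c'Δl = 30.66; W sinα = -0.5
Slice 2: Δl = 2.6/cos9.3° = 2.635 m; N'_2 = 139·cos9.3° − 10·2.635 = 110.8; c'Δl = 38.47; W sinα = 22.5
Slice 3: Δl = 2.4/cos20.3° = 2.559 m; N'_3 = 168·cos20.3° − 27·2.559 = 88.5; c'Δl = 37.36; W sinα = 58.3
Slice 4: Δl = 2.1/cos30.9° = 2.447 m; N'_4 = 100·cos30.9° − 7·2.447 = 68.7; c'Δl = 35.73; W sinα = 51.4
Slice 5: Δl = 1.8/cos41.1° = 2.389 m; N'_5 = 32·cos41.1° − 4·2.389 = 14.6; c'Δl = 34.87; W sinα = 21.0
Σc'Δl = 177.1 kN/m; ΣN' = 306.8 kN/m; ΣW sinα = 152.7 kN/m
Resisting = 177.1 + 306.8·tan32.8° = 177.1 + 197.7 = 374.8 kN/m
FS = 374.8 / 152.7 = 2.455

FS = 2.46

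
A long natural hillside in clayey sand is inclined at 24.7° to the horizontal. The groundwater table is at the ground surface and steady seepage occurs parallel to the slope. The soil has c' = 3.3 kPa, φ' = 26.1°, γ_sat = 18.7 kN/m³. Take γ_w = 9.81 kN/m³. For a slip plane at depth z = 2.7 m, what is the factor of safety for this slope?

FS = 0.68

With seepage parallel to the slope and the water table at the surface, the effective normal stress on the slip plane uses the buoyant unit weight γ' = γ_sat − γ_w while the driving shear stress uses γ_sat:
FS = [c' + γ' z cos²β tanφ'] / [γ_sat z sinβ cosβ]
γ' = 18.7 − 9.81 = 8.89 kN/m³
Numerator = 3.3 + 8.89·2.7·cos²24.7°·tan26.1° = 3.3 + 8.89·2.7·0.8254·0.4899 = 13.006 kPa
Denominator = 18.7·2.7·sin24.7°·cos24.7° = 18.7·2.7·0.4179·0.9085 = 19.168 kPa
FS = 13.006 / 19.168 = 0.679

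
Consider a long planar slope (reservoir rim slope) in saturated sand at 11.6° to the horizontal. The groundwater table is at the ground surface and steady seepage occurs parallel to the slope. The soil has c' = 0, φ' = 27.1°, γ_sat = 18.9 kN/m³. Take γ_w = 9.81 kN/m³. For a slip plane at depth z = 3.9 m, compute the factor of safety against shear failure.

With seepage parallel to the slope and the water table at the surface, the effective normal stress on the slip plane uses the buoyant unit weight γ' = γ_sat − γ_w while the driving shear stress uses γ_sat:
FS = [c' + γ' z cos²β tanφ'] / [γ_sat z sinβ cosβ]
(For c' = 0 this reduces to FS = (γ'/γ_sat)·tanφ'/tanβ.)
γ' = 18.9 − 9.81 = 9.09 kN/m³
Numerator = 0.0 + 9.09·3.9·cos²11.6°·tan27.1° = 0.0 + 9.09·3.9·0.9596·0.5117 = 17.408 kPa
Denominator = 18.9·3.9·sin11.6°·cos11.6° = 18.9·3.9·0.2011·0.9796 = 14.519 kPa
FS = 17.408 / 14.519 = 1.199

FS = 1.20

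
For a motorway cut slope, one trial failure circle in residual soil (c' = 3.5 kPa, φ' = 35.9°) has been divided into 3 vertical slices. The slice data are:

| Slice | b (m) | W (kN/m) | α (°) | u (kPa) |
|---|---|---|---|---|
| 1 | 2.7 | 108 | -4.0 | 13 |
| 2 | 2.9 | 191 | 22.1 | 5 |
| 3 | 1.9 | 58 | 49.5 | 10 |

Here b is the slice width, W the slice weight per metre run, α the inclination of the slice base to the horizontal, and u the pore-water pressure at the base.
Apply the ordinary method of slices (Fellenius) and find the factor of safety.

Ordinary method of slices: FS = Σ[c'·Δl_i + (W_i cosα_i − u_i·Δl_i)·tanφ'] / Σ W_i sinα_i, with Δl_i = b_i / cosα_i.
Slice 1: Δl = 2.7/cos(-4.0°) = 2.707 m; N'_1 = 108·cos(-4.0°) − 13·2.707 = 72.6; c'Δl = 9.47; W sinα = -7.5
Slice 2: Δl = 2.9/cos22.1° = 3.130 m; N'_2 = 191·cos22.1° − 5·3.130 = 161.3; c'Δl = 10.95; W sinα = 71.9
Slice 3: Δl = 1.9/cos49.5° = 2.926 m; N'_3 = 58·cos49.5° − 10·2.926 = 8.4; c'Δl = 10.24; W sinα = 44.1
Σc'Δl = 30.7 kN/m; ΣN' = 242.3 kN/m; ΣW sinα = 108.4 kN/m
Resisting = 30.7 + 242.3·tan35.9° = 30.7 + 175.4 = 206.0 kN/m
FS = 206.0 / 108.4 = 1.900

FS = 1.90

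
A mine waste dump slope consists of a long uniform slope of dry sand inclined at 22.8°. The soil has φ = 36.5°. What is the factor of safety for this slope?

For a dry cohesionless infinite slope the factor of safety is FS = tanφ / tanβ.
FS = tan36.5° / tan22.8° = 0.7400 / 0.4204 = 1.760

FS = 1.76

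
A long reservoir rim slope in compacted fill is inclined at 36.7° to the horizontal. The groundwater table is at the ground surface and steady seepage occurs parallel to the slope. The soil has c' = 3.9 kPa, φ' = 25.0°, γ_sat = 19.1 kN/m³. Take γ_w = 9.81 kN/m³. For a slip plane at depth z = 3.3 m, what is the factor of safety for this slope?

With seepage parallel to the slope and the water table at the surface, the effective normal stress on the slip plane uses the buoyant unit weight γ' = γ_sat − γ_w while the driving shear stress uses γ_sat:
FS = [c' + γ' z cos²β tanφ'] / [γ_sat z sinβ cosβ]
γ' = 19.1 − 9.81 = 9.29 kN/m³
Numerator = 3.9 + 9.29·3.3·cos²36.7°·tan25.0° = 3.9 + 9.29·3.3·0.6428·0.4663 = 13.090 kPa
Denominator = 19.1·3.3·sin36.7°·cos36.7° = 19.1·3.3·0.5976·0.8018 = 30.202 kPa
FS = 13.090 / 30.202 = 0.433

FS = 0.43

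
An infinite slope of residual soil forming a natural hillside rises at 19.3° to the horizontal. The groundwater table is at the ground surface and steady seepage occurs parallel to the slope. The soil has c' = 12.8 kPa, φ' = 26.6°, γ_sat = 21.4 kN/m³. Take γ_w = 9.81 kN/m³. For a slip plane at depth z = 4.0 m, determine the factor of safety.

FS = 1.25

With seepage parallel to the slope and the water table at the surface, the effective normal stress on the slip plane uses the buoyant unit weight γ' = γ_sat − γ_w while the driving shear stress uses γ_sat:
FS = [c' + γ' z cos²β tanφ'] / [γ_sat z sinβ cosβ]
γ' = 21.4 − 9.81 = 11.59 kN/m³
Numerator = 12.8 + 11.59·4.0·cos²19.3°·tan26.6° = 12.8 + 11.59·4.0·0.8908·0.5008 = 33.479 kPa
Denominator = 21.4·4.0·sin19.3°·cos19.3° = 21.4·4.0·0.3305·0.9438 = 26.702 kPa
FS = 33.479 / 26.702 = 1.254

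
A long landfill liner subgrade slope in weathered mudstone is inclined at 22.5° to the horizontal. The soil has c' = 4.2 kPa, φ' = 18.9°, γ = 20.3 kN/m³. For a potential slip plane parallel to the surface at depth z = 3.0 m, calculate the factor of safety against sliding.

For an infinite slope with a slip plane parallel to the surface (no pore pressure): FS = [c' + γz cos²β tanφ'] / [γz sinβ cosβ].
γz = 20.3·3.0 = 60.90 kN/m²
Numerator = 4.2 + 60.90·cos²22.5°·tan18.9° = 4.2 + 60.90·0.8536·0.3424 = 21.997 kPa
Denominator = 60.90·sin22.5°·cos22.5° = 60.90·0.3827·0.9239 = 21.531 kPa
FS = 21.997 / 21.531 = 1.022

FS = 1.02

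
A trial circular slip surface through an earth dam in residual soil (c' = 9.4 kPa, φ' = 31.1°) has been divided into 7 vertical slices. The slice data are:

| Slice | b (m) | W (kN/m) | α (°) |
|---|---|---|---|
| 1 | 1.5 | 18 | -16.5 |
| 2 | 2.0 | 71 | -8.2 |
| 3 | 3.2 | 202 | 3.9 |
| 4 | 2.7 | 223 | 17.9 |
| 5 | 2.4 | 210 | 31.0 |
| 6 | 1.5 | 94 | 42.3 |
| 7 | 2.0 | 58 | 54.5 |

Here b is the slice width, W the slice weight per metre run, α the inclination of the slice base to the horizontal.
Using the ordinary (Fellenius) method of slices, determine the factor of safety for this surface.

FS = 2.25

Ordinary method of slices: FS = Σ[c'·Δl_i + (W_i cosα_i)·tanφ'] / Σ W_i sinα_i, with Δl_i = b_i / cosα_i.
Slice 1: Δl = 1.5/cos(-16.5°) = 1.564 m; N'_1 = 18·cos(-16.5°) = 17.3; c'Δl = 14.71; W sinα = -5.1
Slice 2: Δl = 2.0/cos(-8.2°) = 2.021 m; N'_2 = 71·cos(-8.2°) = 70.3; c'Δl = 18.99; W sinα = -10.1
Slice 3: Δl = 3.2/cos3.9° = 3.207 m; N'_3 = 202·cos3.9° = 201.5; c'Δl = 30.15; W sinα = 13.7
Slice 4: Δl = 2.7/cos17.9° = 2.837 m; N'_4 = 223·cos17.9° = 212.2; c'Δl = 26.67; W sinα = 68.5
Slice 5: Δl = 2.4/cos31.0° = 2.800 m; N'_5 = 210·cos31.0° = 180.0; c'Δl = 26.32; W sinα = 108.2
Slice 6: Δl = 1.5/cos42.3° = 2.028 m; N'_6 = 94·cos42.3° = 69.5; c'Δl = 19.06; W sinα = 63.3
Slice 7: Δl = 2.0/cos54.5° = 3.444 m; N'_7 = 58·cos54.5° = 33.7; c'Δl = 32.37; W sinα = 47.2
Σc'Δl = 168.3 kN/m; ΣN' = 784.5 kN/m; ΣW sinα = 285.7 kN/m
Resisting = 168.3 + 784.5·tan31.1° = 168.3 + 473.2 = 641.5 kN/m
FS = 641.5 / 285.7 = 2.246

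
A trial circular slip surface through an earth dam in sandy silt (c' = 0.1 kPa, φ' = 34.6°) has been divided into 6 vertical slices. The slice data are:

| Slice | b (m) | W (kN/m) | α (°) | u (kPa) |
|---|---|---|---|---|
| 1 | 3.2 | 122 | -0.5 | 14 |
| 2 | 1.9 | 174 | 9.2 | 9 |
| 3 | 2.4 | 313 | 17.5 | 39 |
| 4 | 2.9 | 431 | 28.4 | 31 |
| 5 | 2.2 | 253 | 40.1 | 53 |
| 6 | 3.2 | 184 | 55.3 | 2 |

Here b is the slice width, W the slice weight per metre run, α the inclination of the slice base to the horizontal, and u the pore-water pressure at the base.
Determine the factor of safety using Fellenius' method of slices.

FS = 0.91

Ordinary method of slices: FS = Σ[c'·Δl_i + (W_i cosα_i − u_i·Δl_i)·tanφ'] / Σ W_i sinα_i, with Δl_i = b_i / cosα_i.
Slice 1: Δl = 3.2/cos(-0.5°) = 3.200 m; N'_1 = 122·cos(-0.5°) − 14·3.200 = 77.2; c'Δl = 0.32; W sinα = -1.1
Slice 2: Δl = 1.9/cos9.2° = 1.925 m; N'_2 = 174·cos9.2° − 9·1.925 = 154.4; c'Δl = 0.19; W sinα = 27.8
Slice 3: Δl = 2.4/cos17.5° = 2.516 m; N'_3 = 313·cos17.5° − 39·2.516 = 200.4; c'Δl = 0.25; W sinα = 94.1
Slice 4: Δl = 2.9/cos28.4° = 3.297 m; N'_4 = 431·cos28.4° − 31·3.297 = 276.9; c'Δl = 0.33; W sinα = 205.0
Slice 5: Δl = 2.2/cos40.1° = 2.876 m; N'_5 = 253·cos40.1° − 53·2.876 = 41.1; c'Δl = 0.29; W sinα = 163.0
Slice 6: Δl = 3.2/cos55.3° = 5.621 m; N'_6 = 184·cos55.3° − 2·5.621 = 93.5; c'Δl = 0.56; W sinα = 151.3
Σc'Δl = 1.9 kN/m; ΣN' = 843.5 kN/m; ΣW sinα = 640.1 kN/m
Resisting = 1.9 + 843.5·tan34.6° = 1.9 + 581.9 = 583.9 kN/m
FS = 583.9 / 640.1 = 0.912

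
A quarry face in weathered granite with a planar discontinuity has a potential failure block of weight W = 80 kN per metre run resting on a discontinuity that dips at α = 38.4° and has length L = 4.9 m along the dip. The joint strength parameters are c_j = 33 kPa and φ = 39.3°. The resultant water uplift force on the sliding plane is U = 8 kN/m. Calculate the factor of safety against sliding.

FS = 4.15

Resolving the block weight along and normal to the plane and applying the Mohr–Coulomb strength on the joint:
N' = W cosα − U = 80·cos38.4° − 8 = 54.7 kN/m
Driving force T = W sinα = 80·sin38.4° = 49.7 kN/m
Resisting force R = c_j·L + N'·tanφ = 33·4.9 + 54.7·tan39.3° = 161.7 + 44.8 = 206.5 kN/m
FS = R / T = 206.5 / 49.7 = 4.155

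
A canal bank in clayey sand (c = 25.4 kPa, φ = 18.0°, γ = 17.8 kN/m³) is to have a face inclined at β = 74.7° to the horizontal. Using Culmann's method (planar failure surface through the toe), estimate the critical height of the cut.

H_c = 11.61 m

Culmann's analysis gives the critical failure plane at α_cr = (β + φ)/2 = (74.7 + 18.0)/2 = 46.4°, and the critical height
H_c = (4c/γ) · sinβ cosφ / [1 − cos(β − φ)]
    = (4·25.4/17.8) · sin74.7°·cos18.0° / [1 − cos(56.7°)]
    = 5.708 · 0.9646·0.9511 / [1 − 0.5490]
    = 5.708 · 0.9173 / 0.4510
    = 11.61 m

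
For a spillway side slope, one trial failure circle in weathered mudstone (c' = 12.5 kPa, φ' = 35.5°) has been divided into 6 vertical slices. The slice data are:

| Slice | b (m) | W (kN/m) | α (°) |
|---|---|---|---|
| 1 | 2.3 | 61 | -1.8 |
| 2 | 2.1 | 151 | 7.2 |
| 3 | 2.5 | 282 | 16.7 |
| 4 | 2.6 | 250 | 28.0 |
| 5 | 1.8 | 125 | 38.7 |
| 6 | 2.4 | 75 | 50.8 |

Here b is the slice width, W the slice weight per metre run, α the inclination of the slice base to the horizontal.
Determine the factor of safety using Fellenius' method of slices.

FS = 2.29

Ordinary method of slices: FS = Σ[c'·Δl_i + (W_i cosα_i)·tanφ'] / Σ W_i sinα_i, with Δl_i = b_i / cosα_i.
Slice 1: Δl = 2.3/cos(-1.8°) = 2.301 m; N'_1 = 61·cos(-1.8°) = 61.0; c'Δl = 28.76; W sinα = -1.9
Slice 2: Δl = 2.1/cos7.2° = 2.117 m; N'_2 = 151·cos7.2° = 149.8; c'Δl = 26.46; W sinα = 18.9
Slice 3: Δl = 2.5/cos16.7° = 2.610 m; N'_3 = 282·cos16.7° = 270.1; c'Δl = 32.63; W sinα = 81.0
Slice 4: Δl = 2.6/cos28.0° = 2.945 m; N'_4 = 250·cos28.0° = 220.7; c'Δl = 36.81; W sinα = 117.4
Slice 5: Δl = 1.8/cos38.7° = 2.306 m; N'_5 = 125·cos38.7° = 97.6; c'Δl = 28.83; W sinα = 78.2
Slice 6: Δl = 2.4/cos50.8° = 3.797 m; N'_6 = 75·cos50.8° = 47.4; c'Δl = 47.47; W sinα = 58.1
Σc'Δl = 201.0 kN/m; ΣN' = 846.6 kN/m; ΣW sinα = 351.7 kN/m
Resisting = 201.0 + 846.6·tan35.5° = 201.0 + 603.9 = 804.8 kN/m
FS = 804.8 / 351.7 = 2.288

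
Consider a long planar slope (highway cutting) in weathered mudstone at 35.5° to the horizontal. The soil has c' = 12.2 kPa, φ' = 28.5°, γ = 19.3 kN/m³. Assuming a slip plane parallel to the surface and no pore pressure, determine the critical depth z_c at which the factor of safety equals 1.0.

z_c = 5.60 m

Setting FS = 1.00 in FS = [c' + γz cos²β tanφ'] / [γz sinβ cosβ] and solving for z:
z = c' / [γ cosβ (FS·sinβ − cosβ·tanφ')]
  = 12.2 / [19.3·cos35.5°·(1.00·sin35.5° − cos35.5°·tan28.5°)]
  = 12.2 / [19.3·0.8141·(1.00·0.5807 − 0.8141·0.5430)]
  = 12.2 / 2.1789 = 5.599 m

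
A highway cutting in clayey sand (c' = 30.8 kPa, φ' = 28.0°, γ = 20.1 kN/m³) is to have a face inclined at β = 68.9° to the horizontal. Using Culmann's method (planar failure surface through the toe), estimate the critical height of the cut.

Culmann's analysis gives the critical failure plane at α_cr = (β + φ')/2 = (68.9 + 28.0)/2 = 48.5°, and the critical height
H_c = (4c'/γ) · sinβ cosφ' / [1 − cos(β − φ')]
    = (4·30.8/20.1) · sin68.9°·cos28.0° / [1 − cos(40.9°)]
    = 6.129 · 0.9330·0.8829 / [1 − 0.7559]
    = 6.129 · 0.8237 / 0.2441
    = 20.68 m

H_c = 20.68 m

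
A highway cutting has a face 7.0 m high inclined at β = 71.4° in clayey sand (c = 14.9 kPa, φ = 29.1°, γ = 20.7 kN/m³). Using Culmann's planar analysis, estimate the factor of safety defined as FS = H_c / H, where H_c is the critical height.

FS = 1.31

H_c = (4c/γ) · sinβ cosφ / [1 − cos(β − φ)]
    = (4·14.9/20.7) · sin71.4°·cos29.1° / [1 − cos42.3°]
    = 2.879 · 0.8281 / 0.2604 = 9.16 m
FS = H_c / H = 9.16 / 7.0 = 1.308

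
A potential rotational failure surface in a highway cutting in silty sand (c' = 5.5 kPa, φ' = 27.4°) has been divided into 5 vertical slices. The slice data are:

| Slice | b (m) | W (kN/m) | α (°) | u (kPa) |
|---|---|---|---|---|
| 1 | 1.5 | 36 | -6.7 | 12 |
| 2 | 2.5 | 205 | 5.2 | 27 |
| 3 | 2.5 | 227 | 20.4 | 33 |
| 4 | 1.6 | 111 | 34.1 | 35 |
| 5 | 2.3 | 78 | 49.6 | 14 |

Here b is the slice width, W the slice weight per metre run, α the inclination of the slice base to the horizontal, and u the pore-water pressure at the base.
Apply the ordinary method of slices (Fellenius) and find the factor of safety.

FS = 1.04

Ordinary method of slices: FS = Σ[c'·Δl_i + (W_i cosα_i − u_i·Δl_i)·tanφ'] / Σ W_i sinα_i, with Δl_i = b_i / cosα_i.
Slice 1: Δl = 1.5/cos(-6.7°) = 1.510 m; N'_1 = 36·cos(-6.7°) − 12·1.510 = 17.6; c'Δl = 8.31; W sinα = -4.2
Slice 2: Δl = 2.5/cos5.2° = 2.510 m; N'_2 = 205·cos5.2° − 27·2.510 = 136.4; c'Δl = 13.81; W sinα = 18.6
Slice 3: Δl = 2.5/cos20.4° = 2.667 m; N'_3 = 227·cos20.4° − 33·2.667 = 124.7; c'Δl = 14.67; W sinα = 79.1
Slice 4: Δl = 1.6/cos34.1° = 1.932 m; N'_4 = 111·cos34.1° − 35·1.932 = 24.3; c'Δl = 10.63; W sinα = 62.2
Slice 5: Δl = 2.3/cos49.6° = 3.549 m; N'_5 = 78·cos49.6° − 14·3.549 = 0.9; c'Δl = 19.52; W sinα = 59.4
Σc'Δl = 66.9 kN/m; ΣN' = 303.9 kN/m; ΣW sinα = 215.1 kN/m
Resisting = 66.9 + 303.9·tan27.4° = 66.9 + 157.5 = 224.5 kN/m
FS = 224.5 / 215.1 = 1.043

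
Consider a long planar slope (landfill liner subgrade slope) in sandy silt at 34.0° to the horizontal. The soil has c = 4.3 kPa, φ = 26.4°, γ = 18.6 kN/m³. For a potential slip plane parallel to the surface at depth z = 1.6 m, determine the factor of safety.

For an infinite slope with a slip plane parallel to the surface (no pore pressure): FS = [c + γz cos²β tanφ] / [γz sinβ cosβ].
γz = 18.6·1.6 = 29.76 kN/m²
Numerator = 4.3 + 29.76·cos²34.0°·tan26.4° = 4.3 + 29.76·0.6873·0.4964 = 14.454 kPa
Denominator = 29.76·sin34.0°·cos34.0° = 29.76·0.5592·0.8290 = 13.796 kPa
FS = 14.454 / 13.796 = 1.048

FS = 1.05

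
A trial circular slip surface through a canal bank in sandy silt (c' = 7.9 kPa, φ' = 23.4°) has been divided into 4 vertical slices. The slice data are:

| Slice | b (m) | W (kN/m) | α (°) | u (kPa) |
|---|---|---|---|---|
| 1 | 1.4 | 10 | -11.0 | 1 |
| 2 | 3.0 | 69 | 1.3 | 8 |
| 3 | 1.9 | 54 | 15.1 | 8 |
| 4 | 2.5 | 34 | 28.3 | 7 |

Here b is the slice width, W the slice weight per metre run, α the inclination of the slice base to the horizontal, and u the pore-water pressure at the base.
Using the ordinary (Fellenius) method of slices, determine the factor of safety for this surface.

FS = 3.89

Ordinary method of slices: FS = Σ[c'·Δl_i + (W_i cosα_i − u_i·Δl_i)·tanφ'] / Σ W_i sinα_i, with Δl_i = b_i / cosα_i.
Slice 1: Δl = 1.4/cos(-11.0°) = 1.426 m; N'_1 = 10·cos(-11.0°) − 1·1.426 = 8.4; c'Δl = 11.27; W sinα = -1.9
Slice 2: Δl = 3.0/cos1.3° = 3.001 m; N'_2 = 69·cos1.3° − 8·3.001 = 45.0; c'Δl = 23.71; W sinα = 1.6
Slice 3: Δl = 1.9/cos15.1° = 1.968 m; N'_3 = 54·cos15.1° − 8·1.968 = 36.4; c'Δl = 15.55; W sinα = 14.1
Slice 4: Δl = 2.5/cos28.3° = 2.839 m; N'_4 = 34·cos28.3° − 7·2.839 = 10.1; c'Δl = 22.43; W sinα = 16.1
Σc'Δl = 73.0 kN/m; ΣN' = 99.8 kN/m; ΣW sinα = 29.8 kN/m
Resisting = 73.0 + 99.8·tan23.4° = 73.0 + 43.2 = 116.1 kN/m
FS = 116.1 / 29.8 = 3.892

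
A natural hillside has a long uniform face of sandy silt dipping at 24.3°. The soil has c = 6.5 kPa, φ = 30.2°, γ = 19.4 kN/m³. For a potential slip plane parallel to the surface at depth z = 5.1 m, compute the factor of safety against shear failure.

FS = 1.46

For an infinite slope with a slip plane parallel to the surface (no pore pressure): FS = [c + γz cos²β tanφ] / [γz sinβ cosβ].
γz = 19.4·5.1 = 98.94 kN/m²
Numerator = 6.5 + 98.94·cos²24.3°·tan30.2° = 6.5 + 98.94·0.8307·0.5820 = 54.333 kPa
Denominator = 98.94·sin24.3°·cos24.3° = 98.94·0.4115·0.9114 = 37.108 kPa
FS = 54.333 / 37.108 = 1.464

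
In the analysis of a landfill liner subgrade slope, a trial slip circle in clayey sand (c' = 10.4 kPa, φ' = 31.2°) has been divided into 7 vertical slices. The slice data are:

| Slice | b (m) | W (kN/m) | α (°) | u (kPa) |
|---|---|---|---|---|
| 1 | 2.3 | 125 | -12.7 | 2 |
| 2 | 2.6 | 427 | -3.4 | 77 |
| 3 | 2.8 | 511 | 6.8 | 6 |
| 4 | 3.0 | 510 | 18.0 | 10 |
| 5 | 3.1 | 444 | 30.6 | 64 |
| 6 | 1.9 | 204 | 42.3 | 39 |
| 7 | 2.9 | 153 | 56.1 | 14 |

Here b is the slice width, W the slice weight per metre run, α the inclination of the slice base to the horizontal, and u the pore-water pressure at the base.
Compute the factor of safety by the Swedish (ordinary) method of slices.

FS = 1.74

Ordinary method of slices: FS = Σ[c'·Δl_i + (W_i cosα_i − u_i·Δl_i)·tanφ'] / Σ W_i sinα_i, with Δl_i = b_i / cosα_i.
Slice 1: Δl = 2.3/cos(-12.7°) = 2.358 m; N'_1 = 125·cos(-12.7°) − 2·2.358 = 117.2; c'Δl = 24.52; W sinα = -27.5
Slice 2: Δl = 2.6/cos(-3.4°) = 2.605 m; N'_2 = 427·cos(-3.4°) − 77·2.605 = 225.7; c'Δl = 27.09; W sinα = -25.3
Slice 3: Δl = 2.8/cos6.8° = 2.820 m; N'_3 = 511·cos6.8° − 6·2.820 = 490.5; c'Δl = 29.33; W sinα = 60.5
Slice 4: Δl = 3.0/cos18.0° = 3.154 m; N'_4 = 510·cos18.0° − 10·3.154 = 453.5; c'Δl = 32.81; W sinα = 157.6
Slice 5: Δl = 3.1/cos30.6° = 3.602 m; N'_5 = 444·cos30.6° − 64·3.602 = 151.7; c'Δl = 37.46; W sinα = 226.0
Slice 6: Δl = 1.9/cos42.3° = 2.569 m; N'_6 = 204·cos42.3° − 39·2.569 = 50.7; c'Δl = 26.72; W sinα = 137.3
Slice 7: Δl = 2.9/cos56.1° = 5.200 m; N'_7 = 153·cos56.1° − 14·5.200 = 12.5; c'Δl = 54.07; W sinα = 127.0
Σc'Δl = 232.0 kN/m; ΣN' = 1501.8 kN/m; ΣW sinα = 655.6 kN/m
Resisting = 232.0 + 1501.8·tan31.2° = 232.0 + 909.5 = 1141.5 kN/m
FS = 1141.5 / 655.6 = 1.741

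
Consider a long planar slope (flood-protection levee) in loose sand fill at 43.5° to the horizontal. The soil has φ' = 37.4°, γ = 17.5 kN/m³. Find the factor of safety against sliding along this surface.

For a dry cohesionless infinite slope the factor of safety is FS = tanφ' / tanβ.
FS = tan37.4° / tan43.5° = 0.7646 / 0.9490 = 0.806

FS = 0.81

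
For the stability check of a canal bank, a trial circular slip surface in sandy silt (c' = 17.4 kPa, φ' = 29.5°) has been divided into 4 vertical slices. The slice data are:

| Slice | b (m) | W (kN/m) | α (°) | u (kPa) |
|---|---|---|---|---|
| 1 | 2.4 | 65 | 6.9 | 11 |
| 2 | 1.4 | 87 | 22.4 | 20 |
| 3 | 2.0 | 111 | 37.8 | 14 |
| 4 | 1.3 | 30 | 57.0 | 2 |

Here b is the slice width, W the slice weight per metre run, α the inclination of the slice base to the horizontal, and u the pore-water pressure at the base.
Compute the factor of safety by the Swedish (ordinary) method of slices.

FS = 1.79

Ordinary method of slices: FS = Σ[c'·Δl_i + (W_i cosα_i − u_i·Δl_i)·tanφ'] / Σ W_i sinα_i, with Δl_i = b_i / cosα_i.
Slice 1: Δl = 2.4/cos6.9° = 2.418 m; N'_1 = 65·cos6.9° − 11·2.418 = 37.9; c'Δl = 42.06; W sinα = 7.8
Slice 2: Δl = 1.4/cos22.4° = 1.514 m; N'_2 = 87·cos22.4° − 20·1.514 = 50.2; c'Δl = 26.35; W sinα = 33.2
Slice 3: Δl = 2.0/cos37.8° = 2.531 m; N'_3 = 111·cos37.8° − 14·2.531 = 52.3; c'Δl = 44.04; W sinα = 68.0
Slice 4: Δl = 1.3/cos57.0° = 2.387 m; N'_4 = 30·cos57.0° − 2·2.387 = 11.6; c'Δl = 41.53; W sinα = 25.2
Σc'Δl = 154.0 kN/m; ΣN' = 151.9 kN/m; ΣW sinα = 134.2 kN/m
Resisting = 154.0 + 151.9·tan29.5° = 154.0 + 86.0 = 239.9 kN/m
FS = 239.9 / 134.2 = 1.789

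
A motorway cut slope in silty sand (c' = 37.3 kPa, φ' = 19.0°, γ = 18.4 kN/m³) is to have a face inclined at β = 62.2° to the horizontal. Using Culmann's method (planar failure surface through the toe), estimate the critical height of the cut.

H_c = 25.02 m

Culmann's analysis gives the critical failure plane at α_cr = (β + φ')/2 = (62.2 + 19.0)/2 = 40.6°, and the critical height
H_c = (4c'/γ) · sinβ cosφ' / [1 − cos(β − φ')]
    = (4·37.3/18.4) · sin62.2°·cos19.0° / [1 − cos(43.2°)]
    = 8.109 · 0.8846·0.9455 / [1 − 0.7290]
    = 8.109 · 0.8364 / 0.2710
    = 25.02 m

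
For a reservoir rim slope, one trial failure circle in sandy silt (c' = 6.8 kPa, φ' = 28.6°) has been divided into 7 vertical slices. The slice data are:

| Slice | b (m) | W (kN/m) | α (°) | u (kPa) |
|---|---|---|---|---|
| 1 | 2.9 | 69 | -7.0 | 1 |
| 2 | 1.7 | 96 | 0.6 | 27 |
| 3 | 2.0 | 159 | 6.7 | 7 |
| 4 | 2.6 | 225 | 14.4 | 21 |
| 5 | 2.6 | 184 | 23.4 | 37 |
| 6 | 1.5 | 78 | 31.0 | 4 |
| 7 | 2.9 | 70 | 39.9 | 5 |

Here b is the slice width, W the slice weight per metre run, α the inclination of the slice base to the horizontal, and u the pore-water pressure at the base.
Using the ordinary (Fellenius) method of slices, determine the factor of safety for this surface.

FS = 1.94

Ordinary method of slices: FS = Σ[c'·Δl_i + (W_i cosα_i − u_i·Δl_i)·tanφ'] / Σ W_i sinα_i, with Δl_i = b_i / cosα_i.
Slice 1: Δl = 2.9/cos(-7.0°) = 2.922 m; N'_1 = 69·cos(-7.0°) − 1·2.922 = 65.6; c'Δl = 19.87; W sinα = -8.4
Slice 2: Δl = 1.7/cos0.6° = 1.700 m; N'_2 = 96·cos0.6° − 27·1.700 = 50.1; c'Δl = 11.56; W sinα = 1.0
Slice 3: Δl = 2.0/cos6.7° = 2.014 m; N'_3 = 159·cos6.7° − 7·2.014 = 143.8; c'Δl = 13.69; W sinα = 18.6
Slice 4: Δl = 2.6/cos14.4° = 2.684 m; N'_4 = 225·cos14.4° − 21·2.684 = 161.6; c'Δl = 18.25; W sinα = 56.0
Slice 5: Δl = 2.6/cos23.4° = 2.833 m; N'_5 = 184·cos23.4° − 37·2.833 = 64.0; c'Δl = 19.26; W sinα = 73.1
Slice 6: Δl = 1.5/cos31.0° = 1.750 m; N'_6 = 78·cos31.0° − 4·1.750 = 59.9; c'Δl = 11.90; W sinα = 40.2
Slice 7: Δl = 2.9/cos39.9° = 3.780 m; N'_7 = 70·cos39.9° − 5·3.780 = 34.8; c'Δl = 25.71; W sinα = 44.9
Σc'Δl = 120.2 kN/m; ΣN' = 579.7 kN/m; ΣW sinα = 225.3 kN/m
Resisting = 120.2 + 579.7·tan28.6° = 120.2 + 316.1 = 436.3 kN/m
FS = 436.3 / 225.3 = 1.937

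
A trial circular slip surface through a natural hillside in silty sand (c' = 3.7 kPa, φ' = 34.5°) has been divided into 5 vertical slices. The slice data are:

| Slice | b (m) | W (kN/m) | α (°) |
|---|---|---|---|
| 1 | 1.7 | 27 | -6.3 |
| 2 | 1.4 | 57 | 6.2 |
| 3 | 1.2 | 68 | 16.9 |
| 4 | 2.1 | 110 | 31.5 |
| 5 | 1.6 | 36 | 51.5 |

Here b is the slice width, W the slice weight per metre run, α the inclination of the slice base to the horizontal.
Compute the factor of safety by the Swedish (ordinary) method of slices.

FS = 2.00

Ordinary method of slices: FS = Σ[c'·Δl_i + (W_i cosα_i)·tanφ'] / Σ W_i sinα_i, with Δl_i = b_i / cosα_i.
Slice 1: Δl = 1.7/cos(-6.3°) = 1.710 m; N'_1 = 27·cos(-6.3°) = 26.8; c'Δl = 6.33; W sinα = -3.0
Slice 2: Δl = 1.4/cos6.2° = 1.408 m; N'_2 = 57·cos6.2° = 56.7; c'Δl = 5.21; W sinα = 6.2
Slice 3: Δl = 1.2/cos16.9° = 1.254 m; N'_3 = 68·cos16.9° = 65.1; c'Δl = 4.64; W sinα = 19.8
Slice 4: Δl = 2.1/cos31.5° = 2.463 m; N'_4 = 110·cos31.5° = 93.8; c'Δl = 9.11; W sinα = 57.5
Slice 5: Δl = 1.6/cos51.5° = 2.570 m; N'_5 = 36·cos51.5° = 22.4; c'Δl = 9.51; W sinα = 28.2
Σc'Δl = 34.8 kN/m; ΣN' = 264.8 kN/m; ΣW sinα = 108.6 kN/m
Resisting = 34.8 + 264.8·tan34.5° = 34.8 + 182.0 = 216.8 kN/m
FS = 216.8 / 108.6 = 1.996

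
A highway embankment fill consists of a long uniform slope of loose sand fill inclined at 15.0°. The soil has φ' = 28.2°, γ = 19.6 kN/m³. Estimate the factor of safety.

For a dry cohesionless infinite slope the factor of safety is FS = tanφ' / tanβ.
FS = tan28.2° / tan15.0° = 0.5362 / 0.2679 = 2.001

FS = 2.00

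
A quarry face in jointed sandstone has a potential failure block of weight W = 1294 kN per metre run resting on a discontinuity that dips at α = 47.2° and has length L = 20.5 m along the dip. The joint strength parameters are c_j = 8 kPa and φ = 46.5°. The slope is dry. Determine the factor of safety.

FS = 1.15

Resolving the block weight along and normal to the plane and applying the Mohr–Coulomb strength on the joint:
N' = W cosα = 1294·cos47.2° = 879.2 kN/m
Driving force T = W sinα = 1294·sin47.2° = 949.4 kN/m
Resisting force R = c_j·L + N'·tanφ = 8·20.5 + 879.2·tan46.5° = 164.0 + 926.5 = 1090.5 kN/m
FS = R / T = 1090.5 / 949.4 = 1.149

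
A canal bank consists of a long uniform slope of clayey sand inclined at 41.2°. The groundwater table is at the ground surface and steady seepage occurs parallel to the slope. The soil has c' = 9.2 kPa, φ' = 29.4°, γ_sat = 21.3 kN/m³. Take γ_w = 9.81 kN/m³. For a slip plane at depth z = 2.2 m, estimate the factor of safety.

With seepage parallel to the slope and the water table at the surface, the effective normal stress on the slip plane uses the buoyant unit weight γ' = γ_sat − γ_w while the driving shear stress uses γ_sat:
FS = [c' + γ' z cos²β tanφ'] / [γ_sat z sinβ cosβ]
γ' = 21.3 − 9.81 = 11.49 kN/m³
Numerator = 9.2 + 11.49·2.2·cos²41.2°·tan29.4° = 9.2 + 11.49·2.2·0.5661·0.5635 = 17.264 kPa
Denominator = 21.3·2.2·sin41.2°·cos41.2° = 21.3·2.2·0.6587·0.7524 = 23.224 kPa
FS = 17.264 / 23.224 = 0.743

FS = 0.74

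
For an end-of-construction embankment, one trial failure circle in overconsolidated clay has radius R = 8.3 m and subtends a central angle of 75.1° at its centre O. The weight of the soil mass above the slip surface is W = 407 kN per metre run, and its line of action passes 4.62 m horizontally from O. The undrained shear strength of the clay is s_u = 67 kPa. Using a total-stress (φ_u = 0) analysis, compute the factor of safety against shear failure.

Taking moments about the centre O, the resisting moment is provided by the undrained shear strength acting along the arc:
Arc length L_a = R·θ = 8.3·(75.1°·π/180) = 8.3·1.3107 = 10.88 m
M_R = s_u·L_a·R = 67·10.88·8.3 = 6049.9 kN·m/m
M_D = W·d = 407·4.62 = 1880.3 kN·m/m
FS = M_R / M_D = 6049.9 / 1880.3 = 3.217

FS = 3.22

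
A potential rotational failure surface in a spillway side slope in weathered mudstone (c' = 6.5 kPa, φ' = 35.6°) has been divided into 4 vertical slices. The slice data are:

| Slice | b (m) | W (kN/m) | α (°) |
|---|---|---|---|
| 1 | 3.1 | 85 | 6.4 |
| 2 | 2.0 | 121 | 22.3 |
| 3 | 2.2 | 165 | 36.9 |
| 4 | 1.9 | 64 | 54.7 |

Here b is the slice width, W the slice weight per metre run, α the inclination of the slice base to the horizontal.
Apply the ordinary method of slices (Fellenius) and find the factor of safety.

Ordinary method of slices: FS = Σ[c'·Δl_i + (W_i cosα_i)·tanφ'] / Σ W_i sinα_i, with Δl_i = b_i / cosα_i.
Slice 1: Δl = 3.1/cos6.4° = 3.119 m; N'_1 = 85·cos6.4° = 84.5; c'Δl = 20.28; W sinα = 9.5
Slice 2: Δl = 2.0/cos22.3° = 2.162 m; N'_2 = 121·cos22.3° = 112.0; c'Δl = 14.05; W sinα = 45.9
Slice 3: Δl = 2.2/cos36.9° = 2.751 m; N'_3 = 165·cos36.9° = 131.9; c'Δl = 17.88; W sinα = 99.1
Slice 4: Δl = 1.9/cos54.7° = 3.288 m; N'_4 = 64·cos54.7° = 37.0; c'Δl = 21.37; W sinα = 52.2
Σc'Δl = 73.6 kN/m; ΣN' = 365.4 kN/m; ΣW sinα = 206.7 kN/m
Resisting = 73.6 + 365.4·tan35.6° = 73.6 + 261.6 = 335.1 kN/m
FS = 335.1 / 206.7 = 1.621

FS = 1.62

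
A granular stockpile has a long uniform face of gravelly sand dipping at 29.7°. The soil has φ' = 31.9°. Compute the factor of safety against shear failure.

FS = 1.09

For a dry cohesionless infinite slope the factor of safety is FS = tanφ' / tanβ.
FS = tan31.9° / tan29.7° = 0.6224 / 0.5704 = 1.091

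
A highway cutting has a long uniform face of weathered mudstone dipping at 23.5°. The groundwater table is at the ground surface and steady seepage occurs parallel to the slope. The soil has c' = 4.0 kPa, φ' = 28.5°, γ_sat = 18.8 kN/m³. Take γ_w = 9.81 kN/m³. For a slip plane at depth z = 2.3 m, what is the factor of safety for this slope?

With seepage parallel to the slope and the water table at the surface, the effective normal stress on the slip plane uses the buoyant unit weight γ' = γ_sat − γ_w while the driving shear stress uses γ_sat:
FS = [c' + γ' z cos²β tanφ'] / [γ_sat z sinβ cosβ]
γ' = 18.8 − 9.81 = 8.99 kN/m³
Numerator = 4.0 + 8.99·2.3·cos²23.5°·tan28.5° = 4.0 + 8.99·2.3·0.8410·0.5430 = 13.442 kPa
Denominator = 18.8·2.3·sin23.5°·cos23.5° = 18.8·2.3·0.3987·0.9171 = 15.812 kPa
FS = 13.442 / 15.812 = 0.850

FS = 0.85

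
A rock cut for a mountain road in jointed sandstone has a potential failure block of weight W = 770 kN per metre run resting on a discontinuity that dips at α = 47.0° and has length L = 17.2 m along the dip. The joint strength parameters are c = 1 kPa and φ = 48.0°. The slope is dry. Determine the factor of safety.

FS = 1.07

Resolving the block weight along and normal to the plane and applying the Mohr–Coulomb strength on the joint:
N' = W cosα = 770·cos47.0° = 525.1 kN/m
Driving force T = W sinα = 770·sin47.0° = 563.1 kN/m
Resisting force R = c·L + N'·tanφ = 1·17.2 + 525.1·tan48.0° = 17.2 + 583.2 = 600.4 kN/m
FS = R / T = 600.4 / 563.1 = 1.066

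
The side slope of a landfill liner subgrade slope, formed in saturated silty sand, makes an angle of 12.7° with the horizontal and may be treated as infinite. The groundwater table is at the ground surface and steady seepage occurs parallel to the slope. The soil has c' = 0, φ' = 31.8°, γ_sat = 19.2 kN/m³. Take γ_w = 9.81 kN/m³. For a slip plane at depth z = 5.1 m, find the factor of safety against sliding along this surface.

With seepage parallel to the slope and the water table at the surface, the effective normal stress on the slip plane uses the buoyant unit weight γ' = γ_sat − γ_w while the driving shear stress uses γ_sat:
FS = [c' + γ' z cos²β tanφ'] / [γ_sat z sinβ cosβ]
(For c' = 0 this reduces to FS = (γ'/γ_sat)·tanφ'/tanβ.)
γ' = 19.2 − 9.81 = 9.39 kN/m³
Numerator = 0.0 + 9.39·5.1·cos²12.7°·tan31.8° = 0.0 + 9.39·5.1·0.9517·0.6200 = 28.257 kPa
Denominator = 19.2·5.1·sin12.7°·cos12.7° = 19.2·5.1·0.2198·0.9755 = 21.001 kPa
FS = 28.257 / 21.001 = 1.346

FS = 1.35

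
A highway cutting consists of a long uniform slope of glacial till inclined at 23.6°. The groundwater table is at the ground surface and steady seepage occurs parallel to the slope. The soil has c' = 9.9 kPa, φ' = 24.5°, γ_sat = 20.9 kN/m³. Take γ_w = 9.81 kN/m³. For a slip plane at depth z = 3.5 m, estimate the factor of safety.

With seepage parallel to the slope and the water table at the surface, the effective normal stress on the slip plane uses the buoyant unit weight γ' = γ_sat − γ_w while the driving shear stress uses γ_sat:
FS = [c' + γ' z cos²β tanφ'] / [γ_sat z sinβ cosβ]
γ' = 20.9 − 9.81 = 11.09 kN/m³
Numerator = 9.9 + 11.09·3.5·cos²23.6°·tan24.5° = 9.9 + 11.09·3.5·0.8397·0.4557 = 24.754 kPa
Denominator = 20.9·3.5·sin23.6°·cos23.6° = 20.9·3.5·0.4003·0.9164 = 26.836 kPa
FS = 24.754 / 26.836 = 0.922

FS = 0.92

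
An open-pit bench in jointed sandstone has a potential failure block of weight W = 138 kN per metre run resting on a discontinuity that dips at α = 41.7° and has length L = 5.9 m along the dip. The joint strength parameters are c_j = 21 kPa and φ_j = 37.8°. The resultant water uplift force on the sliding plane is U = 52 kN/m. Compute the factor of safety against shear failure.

Resolving the block weight along and normal to the plane and applying the Mohr–Coulomb strength on the joint:
N' = W cosα − U = 138·cos41.7° − 52 = 51.0 kN/m
Driving force T = W sinα = 138·sin41.7° = 91.8 kN/m
Resisting force R = c_j·L + N'·tanφ_j = 21·5.9 + 51.0·tan37.8° = 123.9 + 39.6 = 163.5 kN/m
FS = R / T = 163.5 / 91.8 = 1.781

FS = 1.78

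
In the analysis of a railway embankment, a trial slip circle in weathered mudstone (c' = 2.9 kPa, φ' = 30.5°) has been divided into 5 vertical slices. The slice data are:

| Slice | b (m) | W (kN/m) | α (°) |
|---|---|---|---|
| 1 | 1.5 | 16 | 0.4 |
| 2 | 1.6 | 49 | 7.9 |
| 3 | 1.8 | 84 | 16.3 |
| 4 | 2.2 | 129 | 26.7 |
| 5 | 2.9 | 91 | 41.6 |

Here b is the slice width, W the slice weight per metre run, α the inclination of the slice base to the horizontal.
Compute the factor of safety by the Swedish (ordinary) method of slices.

FS = 1.52

Ordinary method of slices: FS = Σ[c'·Δl_i + (W_i cosα_i)·tanφ'] / Σ W_i sinα_i, with Δl_i = b_i / cosα_i.
Slice 1: Δl = 1.5/cos0.4° = 1.500 m; N'_1 = 16·cos0.4° = 16.0; c'Δl = 4.35; W sinα = 0.1
Slice 2: Δl = 1.6/cos7.9° = 1.615 m; N'_2 = 49·cos7.9° = 48.5; c'Δl = 4.68; W sinα = 6.7
Slice 3: Δl = 1.8/cos16.3° = 1.875 m; N'_3 = 84·cos16.3° = 80.6; c'Δl = 5.44; W sinα = 23.6
Slice 4: Δl = 2.2/cos26.7° = 2.463 m; N'_4 = 129·cos26.7° = 115.2; c'Δl = 7.14; W sinα = 58.0
Slice 5: Δl = 2.9/cos41.6° = 3.878 m; N'_5 = 91·cos41.6° = 68.0; c'Δl = 11.25; W sinα = 60.4
Σc'Δl = 32.9 kN/m; ΣN' = 328.5 kN/m; ΣW sinα = 148.8 kN/m
Resisting = 32.9 + 328.5·tan30.5° = 32.9 + 193.5 = 226.3 kN/m
FS = 226.3 / 148.8 = 1.521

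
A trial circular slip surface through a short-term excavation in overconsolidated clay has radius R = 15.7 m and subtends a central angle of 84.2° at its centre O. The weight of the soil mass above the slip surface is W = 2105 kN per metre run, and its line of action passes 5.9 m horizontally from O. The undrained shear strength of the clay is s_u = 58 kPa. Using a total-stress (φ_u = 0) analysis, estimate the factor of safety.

FS = 1.69

Taking moments about the centre O, the resisting moment is provided by the undrained shear strength acting along the arc:
Arc length L_a = R·θ = 15.7·(84.2°·π/180) = 15.7·1.4696 = 23.07 m
M_R = s_u·L_a·R = 58·23.07·15.7 = 21009.6 kN·m/m
M_D = W·d = 2105·5.9 = 12419.5 kN·m/m
FS = M_R / M_D = 21009.6 / 12419.5 = 1.692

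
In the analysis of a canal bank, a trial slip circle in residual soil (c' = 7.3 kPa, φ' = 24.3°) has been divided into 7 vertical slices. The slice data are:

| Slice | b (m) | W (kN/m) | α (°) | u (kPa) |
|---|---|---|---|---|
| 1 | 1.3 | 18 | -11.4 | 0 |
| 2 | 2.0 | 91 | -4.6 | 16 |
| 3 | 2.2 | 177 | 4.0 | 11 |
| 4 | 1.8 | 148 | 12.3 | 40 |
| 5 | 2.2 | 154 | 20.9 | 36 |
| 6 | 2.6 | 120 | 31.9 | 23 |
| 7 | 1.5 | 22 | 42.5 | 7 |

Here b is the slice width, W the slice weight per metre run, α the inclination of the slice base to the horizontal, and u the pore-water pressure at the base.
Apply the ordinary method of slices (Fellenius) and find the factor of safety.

FS = 1.72

Ordinary method of slices: FS = Σ[c'·Δl_i + (W_i cosα_i − u_i·Δl_i)·tanφ'] / Σ W_i sinα_i, with Δl_i = b_i / cosα_i.
Slice 1: Δl = 1.3/cos(-11.4°) = 1.326 m; N'_1 = 18·cos(-11.4°) − 0·1.326 = 17.6; c'Δl = 9.68; W sinα = -3.6
Slice 2: Δl = 2.0/cos(-4.6°) = 2.006 m; N'_2 = 91·cos(-4.6°) − 16·2.006 = 58.6; c'Δl = 14.65; W sinα = -7.3
Slice 3: Δl = 2.2/cos4.0° = 2.205 m; N'_3 = 177·cos4.0° − 11·2.205 = 152.3; c'Δl = 16.10; W sinα = 12.3
Slice 4: Δl = 1.8/cos12.3° = 1.842 m; N'_4 = 148·cos12.3° − 40·1.842 = 70.9; c'Δl = 13.45; W sinα = 31.5
Slice 5: Δl = 2.2/cos20.9° = 2.355 m; N'_5 = 154·cos20.9° − 36·2.355 = 59.1; c'Δl = 17.19; W sinα = 54.9
Slice 6: Δl = 2.6/cos31.9° = 3.063 m; N'_6 = 120·cos31.9° − 23·3.063 = 31.4; c'Δl = 22.36; W sinα = 63.4
Slice 7: Δl = 1.5/cos42.5° = 2.035 m; N'_7 = 22·cos42.5° − 7·2.035 = 2.0; c'Δl = 14.85; W sinα = 14.9
Σc'Δl = 108.3 kN/m; ΣN' = 392.0 kN/m; ΣW sinα = 166.2 kN/m
Resisting = 108.3 + 392.0·tan24.3° = 108.3 + 177.0 = 285.3 kN/m
FS = 285.3 / 166.2 = 1.716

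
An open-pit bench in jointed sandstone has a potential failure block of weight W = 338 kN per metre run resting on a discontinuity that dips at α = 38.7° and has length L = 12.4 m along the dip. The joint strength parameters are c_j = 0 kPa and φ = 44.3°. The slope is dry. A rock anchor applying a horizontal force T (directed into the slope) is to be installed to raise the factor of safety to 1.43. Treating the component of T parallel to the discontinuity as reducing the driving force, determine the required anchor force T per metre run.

Resolving forces along and normal to the sliding plane, with the horizontal anchor force T adding T·sinα to the effective normal force and T·cosα acting up the plane against the driving force:
FS = [c_jL + (W cosα + T sinα) tanφ] / [W sinα − T cosα]
Without the anchor: N' = 263.8 kN/m, driving T_d = 211.3 kN/m, resisting R = 0·12.4 + 263.8·tan44.3° = 257.4 kN/m, FS = 1.22.
Setting FS = 1.43 and solving for T:
1.43·(211.3 − T cos38.7°) = 257.4 + T sin38.7°·tan44.3°
T·(sin38.7°·tan44.3° + 1.43·cos38.7°) = 1.43·211.3 − 257.4
T·(0.6252·0.9759 + 1.43·0.7804) = 302.2 − 257.4 = 44.8
T·1.7262 = 44.8
T = 25.9 kN/m

T = 26 kN/m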